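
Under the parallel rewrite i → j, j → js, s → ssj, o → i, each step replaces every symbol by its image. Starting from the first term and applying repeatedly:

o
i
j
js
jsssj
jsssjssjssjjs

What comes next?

jsssjssjssjjsssjssjjsssjssjjsjsssj

Replace each of the 13 characters of jsssjssjssjjs in place — js ssj ssj ssj js ssj ssj js ssj ssj js js ssj — and concatenate.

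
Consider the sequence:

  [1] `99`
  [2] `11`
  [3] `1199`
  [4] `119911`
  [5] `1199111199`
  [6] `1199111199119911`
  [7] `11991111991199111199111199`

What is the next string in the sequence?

119911119911991111991111991199111199119911

Each term (from the third on) is the previous term followed by the one before it: term 3 = 11·99 = 1199.
So term 8 is 11991111991199111199111199·1199111199119911.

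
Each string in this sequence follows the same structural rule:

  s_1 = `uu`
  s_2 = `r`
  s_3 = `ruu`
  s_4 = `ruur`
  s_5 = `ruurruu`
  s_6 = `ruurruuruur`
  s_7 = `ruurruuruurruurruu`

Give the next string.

ruurruuruurruurruuruurruuruur

This is a Fibonacci-style word recurrence s(k) = s(k−1)·s(k−2): e.g. r·uu = ruu.
So term 8 is ruurruuruurruurruu·ruurruuruur.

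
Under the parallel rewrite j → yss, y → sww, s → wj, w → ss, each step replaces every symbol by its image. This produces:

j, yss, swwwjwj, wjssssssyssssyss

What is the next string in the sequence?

ssysswjwjwjwjwjwjswwwjwjwjwjswwwjwj

φ(wjssssssyssssyss) expands symbol-by-symbol to ss yss wj wj wj wj wj wj sww wj wj wj wj sww wj wj; joining the 16 pieces gives the next term.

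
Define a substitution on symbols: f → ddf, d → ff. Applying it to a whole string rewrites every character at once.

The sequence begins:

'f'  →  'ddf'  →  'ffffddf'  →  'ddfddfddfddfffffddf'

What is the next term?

ffffddfffffddfffffddfffffddfddfddfddfddfffffddf

φ(ddfddfddfddfffffddf) expands symbol-by-symbol to ff ff ddf ff ff ddf ff ff ddf ff ff ddf ddf ddf ddf ddf ff ff ddf; joining the 19 pieces gives the next term.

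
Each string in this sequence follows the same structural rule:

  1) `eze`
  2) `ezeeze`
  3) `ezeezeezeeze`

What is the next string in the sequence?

Each string is two copies of the previous one concatenated.
One more doubling of ezeezeezeeze gives the answer.

ezeezeezeezeezeezeezeeze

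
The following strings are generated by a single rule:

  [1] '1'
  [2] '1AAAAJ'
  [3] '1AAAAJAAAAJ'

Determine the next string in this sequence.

Each term is the previous one with AAAAJ appended.
Applying this once more to 1AAAAJAAAAJ:

1AAAAJAAAAJAAAAJ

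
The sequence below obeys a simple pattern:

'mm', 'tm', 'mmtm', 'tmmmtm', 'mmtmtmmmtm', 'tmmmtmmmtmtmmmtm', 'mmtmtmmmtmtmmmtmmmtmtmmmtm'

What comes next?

Each term (from the third on) is the two preceding terms concatenated in order: term 3 = mm·tm = mmtm.
Continuing: tmmmtmmmtmtmmmtm · mmtmtmmmtmtmmmtmmmtmtmmmtm gives term 8.

tmmmtmmmtmtmmmtmmmtmtmmmtmtmmmtmmmtmtmmmtm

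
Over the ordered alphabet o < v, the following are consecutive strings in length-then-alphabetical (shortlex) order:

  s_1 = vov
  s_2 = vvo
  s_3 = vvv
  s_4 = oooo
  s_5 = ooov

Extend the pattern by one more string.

oovo

The successor of ooov increments the rightmost position that isn't already v and resets every position after it to o.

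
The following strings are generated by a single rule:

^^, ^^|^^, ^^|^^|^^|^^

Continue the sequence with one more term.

^^|^^|^^|^^|^^|^^|^^|^^

Each string is two copies of the previous one joined by '|'.
One more doubling of ^^|^^|^^|^^ gives the answer.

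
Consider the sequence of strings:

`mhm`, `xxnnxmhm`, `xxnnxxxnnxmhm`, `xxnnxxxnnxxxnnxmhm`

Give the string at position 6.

xxnnxxxnnxxxnnxxxnnxxxnnxmhm

Each term is the previous one with xxnnx prepended.
From xxnnxxxnnxxxnnxmhm, 2 further steps: xxnnxxxnnxxxnnxmhm → xxnnxxxnnxxxnnxxxnnxmhm → (answer).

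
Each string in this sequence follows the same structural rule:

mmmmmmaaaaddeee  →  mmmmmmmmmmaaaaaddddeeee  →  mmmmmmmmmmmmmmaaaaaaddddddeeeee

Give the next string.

Term n consists of 4n+2 m's, followed by n+3 a's, followed by 2n d's, followed by n+2 e's (n = 1, 2, …).
For the next term, n = 4, so the run lengths are 18, 7, 8, 6.

mmmmmmmmmmmmmmmmmmaaaaaaaddddddddeeeeee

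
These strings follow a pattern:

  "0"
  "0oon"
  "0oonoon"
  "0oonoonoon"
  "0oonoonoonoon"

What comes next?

0oonoonoonoonoon

The strings grow by a fixed suffix oon each time.
One more step from 0oonoonoonoon gives the answer.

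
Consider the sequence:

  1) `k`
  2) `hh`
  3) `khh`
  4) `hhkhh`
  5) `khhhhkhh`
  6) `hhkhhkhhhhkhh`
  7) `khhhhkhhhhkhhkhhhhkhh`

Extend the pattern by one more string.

hhkhhkhhhhkhhkhhhhkhhhhkhhkhhhhkhh

From term 3 onward, concatenate the second-to-last term with the last: k·hh = khh, hh·khh = hhkhh, …
The next term joins hhkhhkhhhhkhh and khhhhkhhhhkhhkhhhhkhh.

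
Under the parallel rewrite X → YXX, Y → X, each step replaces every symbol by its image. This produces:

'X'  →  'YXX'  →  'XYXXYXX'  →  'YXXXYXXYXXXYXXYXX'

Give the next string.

Rewriting the 17 symbols of YXXXYXXYXXXYXXYXX one by one yields X YXX YXX YXX X YXX YXX X YXX YXX YXX X YXX YXX X YXX YXX; concatenated:

XYXXYXXYXXXYXXYXXXYXXYXXYXXXYXXYXXXYXXYXX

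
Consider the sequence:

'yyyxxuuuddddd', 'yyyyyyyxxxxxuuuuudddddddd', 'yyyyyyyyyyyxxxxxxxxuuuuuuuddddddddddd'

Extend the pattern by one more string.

yyyyyyyyyyyyyyyxxxxxxxxxxxuuuuuuuuudddddddddddddd

Term n consists of 4n-1 y's, followed by 3n-1 x's, followed by 2n+1 u's, followed by 3n+2 d's (n = 1, 2, …).
For the next term, n = 4, so the run lengths are 15, 11, 9, 14.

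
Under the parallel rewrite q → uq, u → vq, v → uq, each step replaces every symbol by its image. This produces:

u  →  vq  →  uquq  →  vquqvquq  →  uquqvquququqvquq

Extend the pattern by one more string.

Rewriting the 16 symbols of uquqvquququqvquq one by one yields vq uq vq uq uq uq vq uq vq uq vq uq uq uq vq uq; concatenated:

vquqvquququqvquqvquqvquququqvquq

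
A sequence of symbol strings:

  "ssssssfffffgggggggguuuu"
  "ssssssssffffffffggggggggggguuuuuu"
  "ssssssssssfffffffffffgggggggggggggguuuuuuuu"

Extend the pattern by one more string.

Term n consists of 2n+2 s's, followed by 3n-1 f's, followed by 3n+2 g's, followed by 2n u's, where the shown terms are n = 2, 3, 4.
At n = 5 the blocks have lengths 12, 14, 17, 10.

ssssssssssssffffffffffffffggggggggggggggggguuuuuuuuuu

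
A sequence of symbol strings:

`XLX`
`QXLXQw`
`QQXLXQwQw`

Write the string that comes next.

s(k+1) = Q·s(k)·Qw, so each term gains Q as a prefix and Qw as a suffix.
Applying this once more to QQXLXQwQw:

QQQXLXQwQwQw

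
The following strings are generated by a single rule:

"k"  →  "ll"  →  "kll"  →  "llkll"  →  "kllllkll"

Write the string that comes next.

llkllkllllkll

Each term (from the third on) is the two preceding terms concatenated in order: term 3 = k·ll = kll.
The next term joins llkll and kllllkll.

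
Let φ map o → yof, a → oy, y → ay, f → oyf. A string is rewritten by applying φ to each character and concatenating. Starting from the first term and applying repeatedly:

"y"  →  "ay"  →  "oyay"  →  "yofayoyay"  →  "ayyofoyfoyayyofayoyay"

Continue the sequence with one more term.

Replace each of the 21 characters of ayyofoyfoyayyofayoyay in place — oy ay ay yof oyf yof ay oyf yof ay oy ay ay yof oyf oy ay yof ay oy ay — and concatenate.

oyayayyofoyfyofayoyfyofayoyayayyofoyfoyayyofayoyay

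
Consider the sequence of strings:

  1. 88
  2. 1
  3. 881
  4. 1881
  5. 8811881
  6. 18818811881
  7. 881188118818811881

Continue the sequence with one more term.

18818811881881188118818811881

This is a Fibonacci-style word recurrence s(k) = s(k−2)·s(k−1): e.g. 88·1 = 881.
Continuing: 18818811881 · 881188118818811881 gives term 8.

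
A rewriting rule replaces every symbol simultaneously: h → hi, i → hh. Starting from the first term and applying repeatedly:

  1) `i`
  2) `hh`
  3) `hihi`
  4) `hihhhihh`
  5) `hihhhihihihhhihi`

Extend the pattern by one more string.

hihhhihihihhhihhhihhhihihihhhihh

Applying the rule to each of the 16 symbols of hihhhihihihhhihi gives the pieces hi hh hi hi hi hh hi hh hi hh hi hi hi hh hi hh, which concatenate to the answer.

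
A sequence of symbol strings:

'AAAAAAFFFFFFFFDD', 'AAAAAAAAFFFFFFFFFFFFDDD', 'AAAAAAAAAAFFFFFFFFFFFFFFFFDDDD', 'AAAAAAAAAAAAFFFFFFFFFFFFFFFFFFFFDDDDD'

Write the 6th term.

AAAAAAAAAAAAAAAAFFFFFFFFFFFFFFFFFFFFFFFFFFFFDDDDDDD

Term n consists of 2n+2 A's, followed by 4n F's, followed by n D's, where the shown terms are n = 2, 3, 4, 5.
Setting n = 7 gives 16, 28, 7 characters in each block.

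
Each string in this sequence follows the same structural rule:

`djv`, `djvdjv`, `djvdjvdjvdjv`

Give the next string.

s(k+1) = s(k)·s(k) — each term doubles the last.
Doubling djvdjvdjvdjv:

djvdjvdjvdjvdjvdjvdjvdjv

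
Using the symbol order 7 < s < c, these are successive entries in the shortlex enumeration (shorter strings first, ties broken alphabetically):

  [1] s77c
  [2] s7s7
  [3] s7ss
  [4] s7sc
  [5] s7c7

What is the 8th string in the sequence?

ss77

Stepping forward 3 times from s7c7: s7c7 → s7cs → s7cc, then the target.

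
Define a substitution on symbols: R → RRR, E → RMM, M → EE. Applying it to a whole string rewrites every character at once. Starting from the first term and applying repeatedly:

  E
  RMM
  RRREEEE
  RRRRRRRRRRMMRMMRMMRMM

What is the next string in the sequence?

RRRRRRRRRRRRRRRRRRRRRRRRRRRRRREEEERRREEEERRREEEERRREEEE

φ(RRRRRRRRRRMMRMMRMMRMM) expands symbol-by-symbol to RRR RRR RRR RRR RRR RRR RRR RRR RRR RRR EE EE RRR EE EE RRR EE EE RRR EE EE; joining the 21 pieces gives the next term.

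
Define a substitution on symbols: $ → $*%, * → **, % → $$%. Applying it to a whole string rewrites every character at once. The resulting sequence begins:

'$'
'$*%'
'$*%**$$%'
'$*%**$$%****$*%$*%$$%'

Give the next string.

$*%**$$%****$*%$*%$$%********$*%**$$%$*%**$$%$*%$*%$$%

φ($*%**$$%****$*%$*%$$%) expands symbol-by-symbol to $*% ** $$% ** ** $*% $*% $$% ** ** ** ** $*% ** $$% $*% ** $$% $*% $*% $$%; joining the 21 pieces gives the next term.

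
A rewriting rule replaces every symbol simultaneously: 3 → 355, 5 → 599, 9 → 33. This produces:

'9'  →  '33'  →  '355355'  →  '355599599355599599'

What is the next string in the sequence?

3555995995993333599333335559959959933335993333

Applying the rule to each of the 18 symbols of 355599599355599599 gives the pieces 355 599 599 599 33 33 599 33 33 355 599 599 599 33 33 599 33 33, which concatenate to the answer.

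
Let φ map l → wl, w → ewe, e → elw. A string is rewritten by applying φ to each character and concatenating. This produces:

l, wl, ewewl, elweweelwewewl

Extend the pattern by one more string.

elwwleweelweweelwelwwleweelweweelwewewl

Replace each of the 14 characters of elweweelwewewl in place — elw wl ewe elw ewe elw elw wl ewe elw ewe elw ewe wl — and concatenate.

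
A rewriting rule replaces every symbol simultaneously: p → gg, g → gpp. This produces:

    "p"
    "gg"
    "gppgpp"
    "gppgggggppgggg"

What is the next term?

gppgggggppgppgppgppgppgggggppgppgppgpp

φ(gppgggggppgggg) expands symbol-by-symbol to gpp gg gg gpp gpp gpp gpp gpp gg gg gpp gpp gpp gpp; joining the 14 pieces gives the next term.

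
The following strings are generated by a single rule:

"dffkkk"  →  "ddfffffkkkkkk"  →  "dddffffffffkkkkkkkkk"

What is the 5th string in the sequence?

dddddffffffffffffffkkkkkkkkkkkkkkk

The n-th term is n d's then 3n-1 f's then 3n k's (n = 1, 2, …).
At n = 5 the blocks have lengths 5, 14, 15.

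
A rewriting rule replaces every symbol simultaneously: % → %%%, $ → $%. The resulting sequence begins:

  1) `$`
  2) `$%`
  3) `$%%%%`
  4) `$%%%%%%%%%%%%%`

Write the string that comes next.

Applying the rule to each of the 14 symbols of $%%%%%%%%%%%%% gives the pieces $% %%% %%% %%% %%% %%% %%% %%% %%% %%% %%% %%% %%% %%%, which concatenate to the answer.

$%%%%%%%%%%%%%%%%%%%%%%%%%%%%%%%%%%%%%%%%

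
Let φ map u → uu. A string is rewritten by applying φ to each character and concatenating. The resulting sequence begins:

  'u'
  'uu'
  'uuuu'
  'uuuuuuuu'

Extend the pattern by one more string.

Apply φ to uuuuuuuu symbol by symbol: u→uu, u→uu, u→uu, u→uu, u→uu, u→uu, u→uu, u→uu; joined: uu uu uu uu uu uu uu uu.

uuuuuuuuuuuuuuuu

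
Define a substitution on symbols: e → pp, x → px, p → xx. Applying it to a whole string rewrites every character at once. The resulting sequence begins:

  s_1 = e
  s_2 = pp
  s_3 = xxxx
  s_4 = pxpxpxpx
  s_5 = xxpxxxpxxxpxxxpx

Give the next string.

φ(xxpxxxpxxxpxxxpx) expands symbol-by-symbol to px px xx px px px xx px px px xx px px px xx px; joining the 16 pieces gives the next term.

pxpxxxpxpxpxxxpxpxpxxxpxpxpxxxpx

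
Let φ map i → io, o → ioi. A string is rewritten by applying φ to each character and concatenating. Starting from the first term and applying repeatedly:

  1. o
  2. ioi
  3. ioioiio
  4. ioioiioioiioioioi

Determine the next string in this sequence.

ioioiioioiioioioiioioiioioioiioioiioioiio

Replace each of the 17 characters of ioioiioioiioioioi in place — io ioi io ioi io io ioi io ioi io io ioi io ioi io ioi io — and concatenate.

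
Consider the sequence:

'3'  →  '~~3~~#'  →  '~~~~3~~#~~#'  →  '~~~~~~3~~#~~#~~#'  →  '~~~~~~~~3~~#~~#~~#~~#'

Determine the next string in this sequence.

Each term wraps the previous one in ~~ on the left and ~~# on the right.
Applying this once more to ~~~~~~~~3~~#~~#~~#~~#:

~~~~~~~~~~3~~#~~#~~#~~#~~#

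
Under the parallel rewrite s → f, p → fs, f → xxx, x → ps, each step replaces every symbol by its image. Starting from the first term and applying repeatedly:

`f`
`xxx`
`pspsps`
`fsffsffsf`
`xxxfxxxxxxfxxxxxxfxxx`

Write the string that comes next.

pspspsxxxpspspspspspsxxxpspspspspspsxxxpspsps

Applying the rule to each of the 21 symbols of xxxfxxxxxxfxxxxxxfxxx gives the pieces ps ps ps xxx ps ps ps ps ps ps xxx ps ps ps ps ps ps xxx ps ps ps, which concatenate to the answer.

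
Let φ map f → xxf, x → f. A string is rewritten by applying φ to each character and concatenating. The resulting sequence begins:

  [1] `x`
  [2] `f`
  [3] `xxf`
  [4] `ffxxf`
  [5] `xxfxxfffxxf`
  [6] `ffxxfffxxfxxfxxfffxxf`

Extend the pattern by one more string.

xxfxxfffxxfxxfxxfffxxfffxxfffxxfxxfxxfffxxf

Replace each of the 21 characters of ffxxfffxxfxxfxxfffxxf in place — xxf xxf f f xxf xxf xxf f f xxf f f xxf f f xxf xxf xxf f f xxf — and concatenate.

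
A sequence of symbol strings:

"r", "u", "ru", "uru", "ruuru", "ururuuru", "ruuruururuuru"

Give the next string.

ururuururuuruururuuru

Each term (from the third on) is the two preceding terms concatenated in order: term 3 = r·u = ru.
Continuing: ururuuru · ruuruururuuru gives term 8.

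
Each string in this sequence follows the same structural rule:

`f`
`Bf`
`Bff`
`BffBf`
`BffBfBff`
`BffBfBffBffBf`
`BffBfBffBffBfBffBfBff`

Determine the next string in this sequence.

BffBfBffBffBfBffBfBffBffBfBffBffBf

From term 3 onward, concatenate the last term with the second-to-last: Bf·f = Bff, Bff·Bf = BffBf, …
The next term joins BffBfBffBffBfBffBfBff and BffBfBffBffBf.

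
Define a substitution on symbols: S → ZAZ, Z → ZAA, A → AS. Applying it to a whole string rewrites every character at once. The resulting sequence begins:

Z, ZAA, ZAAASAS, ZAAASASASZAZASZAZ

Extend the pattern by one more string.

Replace each of the 17 characters of ZAAASASASZAZASZAZ in place — ZAA AS AS AS ZAZ AS ZAZ AS ZAZ ZAA AS ZAA AS ZAZ ZAA AS ZAA — and concatenate.

ZAAASASASZAZASZAZASZAZZAAASZAAASZAZZAAASZAA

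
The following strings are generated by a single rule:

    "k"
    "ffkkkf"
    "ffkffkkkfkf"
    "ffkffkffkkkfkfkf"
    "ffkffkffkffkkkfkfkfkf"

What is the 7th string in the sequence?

ffkffkffkffkffkffkkkfkfkfkfkfkf

Each term wraps the previous one in ffk on the left and kf on the right.
From ffkffkffkffkkkfkfkfkf, 2 further steps: ffkffkffkffkkkfkfkfkf → ffkffkffkffkffkkkfkfkfkfkf → (answer).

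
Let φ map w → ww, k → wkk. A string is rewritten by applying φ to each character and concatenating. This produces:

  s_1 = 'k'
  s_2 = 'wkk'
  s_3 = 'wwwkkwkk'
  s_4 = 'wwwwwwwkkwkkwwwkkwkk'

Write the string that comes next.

Replace each of the 20 characters of wwwwwwwkkwkkwwwkkwkk in place — ww ww ww ww ww ww ww wkk wkk ww wkk wkk ww ww ww wkk wkk ww wkk wkk — and concatenate.

wwwwwwwwwwwwwwwkkwkkwwwkkwkkwwwwwwwkkwkkwwwkkwkk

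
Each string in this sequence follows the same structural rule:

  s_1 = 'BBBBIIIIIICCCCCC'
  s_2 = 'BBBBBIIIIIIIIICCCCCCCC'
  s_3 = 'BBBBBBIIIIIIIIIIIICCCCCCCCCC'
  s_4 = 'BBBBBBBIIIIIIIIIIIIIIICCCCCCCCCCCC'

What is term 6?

Term n consists of n+2 B's, followed by 3n I's, followed by 2n+2 C's, where the shown terms are n = 2, 3, 4, 5.
Setting n = 7 gives 9, 21, 16 characters in each block.

BBBBBBBBBIIIIIIIIIIIIIIIIIIIIICCCCCCCCCCCCCCCC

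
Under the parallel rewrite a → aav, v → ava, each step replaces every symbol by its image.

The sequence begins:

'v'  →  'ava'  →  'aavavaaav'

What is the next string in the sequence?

aavaavavaaavavaaavaavaavava

Apply φ to aavavaaav symbol by symbol: a→aav, a→aav, v→ava, a→aav, v→ava, a→aav, a→aav, a→aav, v→ava; joined: aav aav ava aav ava aav aav aav ava.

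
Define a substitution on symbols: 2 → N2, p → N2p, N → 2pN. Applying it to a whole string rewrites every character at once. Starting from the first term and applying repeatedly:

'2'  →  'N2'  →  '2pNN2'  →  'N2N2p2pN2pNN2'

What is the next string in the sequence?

Replace each of the 13 characters of N2N2p2pN2pNN2 in place — 2pN N2 2pN N2 N2p N2 N2p 2pN N2 N2p 2pN 2pN N2 — and concatenate.

2pNN22pNN2N2pN2N2p2pNN2N2p2pN2pNN2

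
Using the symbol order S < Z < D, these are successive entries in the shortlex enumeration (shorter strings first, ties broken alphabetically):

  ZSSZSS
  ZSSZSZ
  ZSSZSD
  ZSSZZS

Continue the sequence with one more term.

ZSSZZZ

The successor of ZSSZZS increments the rightmost position that isn't already D and resets every position after it to S.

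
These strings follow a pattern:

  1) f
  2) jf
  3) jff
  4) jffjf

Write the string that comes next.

jffjfjff

This is a Fibonacci-style word recurrence s(k) = s(k−1)·s(k−2): e.g. jf·f = jff.
The next term joins jffjf and jff.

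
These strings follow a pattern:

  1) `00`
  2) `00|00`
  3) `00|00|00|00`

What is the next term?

00|00|00|00|00|00|00|00

s(k+1) = s(k)·|·s(k) — each term doubles the last with '|' between the halves.
One more doubling of 00|00|00|00 gives the answer.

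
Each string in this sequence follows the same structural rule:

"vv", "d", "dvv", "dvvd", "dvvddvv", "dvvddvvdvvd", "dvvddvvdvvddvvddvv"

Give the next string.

From term 3 onward, concatenate the last term with the second-to-last: d·vv = dvv, dvv·d = dvvd, …
So term 8 is dvvddvvdvvddvvddvv·dvvddvvdvvd.

dvvddvvdvvddvvddvvdvvddvvdvvd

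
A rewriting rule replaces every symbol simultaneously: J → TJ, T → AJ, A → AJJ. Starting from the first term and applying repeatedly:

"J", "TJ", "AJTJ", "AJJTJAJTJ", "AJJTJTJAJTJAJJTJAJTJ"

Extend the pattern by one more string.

AJJTJTJAJTJAJTJAJJTJAJTJAJJTJTJAJTJAJJTJAJTJ

Replace each of the 20 characters of AJJTJTJAJTJAJJTJAJTJ in place — AJJ TJ TJ AJ TJ AJ TJ AJJ TJ AJ TJ AJJ TJ TJ AJ TJ AJJ TJ AJ TJ — and concatenate.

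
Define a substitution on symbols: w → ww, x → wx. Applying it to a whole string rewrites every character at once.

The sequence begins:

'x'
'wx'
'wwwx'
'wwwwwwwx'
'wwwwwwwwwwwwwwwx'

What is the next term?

Applying the rule to each of the 16 symbols of wwwwwwwwwwwwwwwx gives the pieces ww ww ww ww ww ww ww ww ww ww ww ww ww ww ww wx, which concatenate to the answer.

wwwwwwwwwwwwwwwwwwwwwwwwwwwwwwwx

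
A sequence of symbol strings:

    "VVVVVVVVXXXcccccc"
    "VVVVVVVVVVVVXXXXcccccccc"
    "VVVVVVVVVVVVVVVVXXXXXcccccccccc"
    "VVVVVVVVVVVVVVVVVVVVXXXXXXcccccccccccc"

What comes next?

VVVVVVVVVVVVVVVVVVVVVVVVXXXXXXXcccccccccccccc

Each string has the form V^{4n} X^{n+1} c^{2n+2}, where the shown terms are n = 2, 3, 4, 5.
Setting n = 6 gives 24, 7, 14 characters in each block.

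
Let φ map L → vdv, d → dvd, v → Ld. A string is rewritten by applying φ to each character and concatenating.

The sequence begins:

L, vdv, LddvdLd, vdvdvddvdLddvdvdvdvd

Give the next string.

Rewriting the 20 symbols of vdvdvddvdLddvdvdvdvd one by one yields Ld dvd Ld dvd Ld dvd dvd Ld dvd vdv dvd dvd Ld dvd Ld dvd Ld dvd Ld dvd; concatenated:

LddvdLddvdLddvddvdLddvdvdvdvddvdLddvdLddvdLddvdLddvd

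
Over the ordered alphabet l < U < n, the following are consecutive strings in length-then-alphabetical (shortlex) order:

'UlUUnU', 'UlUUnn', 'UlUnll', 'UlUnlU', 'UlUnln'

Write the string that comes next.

UlUnUl

The successor of UlUnln increments the rightmost position that isn't already n and resets every position after it to l.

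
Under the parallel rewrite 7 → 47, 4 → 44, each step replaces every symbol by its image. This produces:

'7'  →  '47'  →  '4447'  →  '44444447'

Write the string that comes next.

4444444444444447

Expanding 44444447: 4→44, 4→44, 4→44, 4→44, 4→44, 4→44, 4→44, 7→47. Concatenated: 44 44 44 44 44 44 44 47.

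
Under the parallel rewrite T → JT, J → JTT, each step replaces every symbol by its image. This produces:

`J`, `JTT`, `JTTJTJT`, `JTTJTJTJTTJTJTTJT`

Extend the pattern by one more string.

Rewriting the 17 symbols of JTTJTJTJTTJTJTTJT one by one yields JTT JT JT JTT JT JTT JT JTT JT JT JTT JT JTT JT JT JTT JT; concatenated:

JTTJTJTJTTJTJTTJTJTTJTJTJTTJTJTTJTJTJTTJT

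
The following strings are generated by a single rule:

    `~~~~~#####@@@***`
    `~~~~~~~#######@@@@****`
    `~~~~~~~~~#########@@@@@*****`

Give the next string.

~~~~~~~~~~~###########@@@@@@******

The n-th term is 2n+3 ~'s then 2n+3 #'s then n+2 @'s then n+2 *'s (n = 1, 2, …).
Setting n = 4 gives 11, 11, 6, 6 characters in each block.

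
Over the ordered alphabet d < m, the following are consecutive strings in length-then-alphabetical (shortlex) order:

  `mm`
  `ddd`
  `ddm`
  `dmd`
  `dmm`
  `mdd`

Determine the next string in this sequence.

Treat mdd as a base-2 numeral over the given alphabet and add one, carrying through any trailing m's.

mdm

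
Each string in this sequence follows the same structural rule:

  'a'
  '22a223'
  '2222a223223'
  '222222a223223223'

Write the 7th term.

s(k+1) = 22·s(k)·223, so each term gains 22 as a prefix and 223 as a suffix.
From 222222a223223223, 3 further steps: 222222a223223223 → 22222222a223223223223 → 2222222222a223223223223223 → (answer).

222222222222a223223223223223223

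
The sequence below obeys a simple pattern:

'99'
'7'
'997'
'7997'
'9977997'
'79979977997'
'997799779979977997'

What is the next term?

79979977997997799779979977997

This is a Fibonacci-style word recurrence s(k) = s(k−2)·s(k−1): e.g. 99·7 = 997.
The next term joins 79979977997 and 997799779979977997.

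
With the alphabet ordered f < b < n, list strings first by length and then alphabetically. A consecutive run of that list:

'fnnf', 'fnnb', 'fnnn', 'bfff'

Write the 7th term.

Stepping forward 3 times from bfff: bfff → bffb → bffn, then the target.

bfbf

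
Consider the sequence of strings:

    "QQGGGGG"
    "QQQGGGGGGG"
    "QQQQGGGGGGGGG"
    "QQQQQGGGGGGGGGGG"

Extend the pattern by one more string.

The n-th term is n Q's then 2n+1 G's, where the shown terms are n = 2, 3, 4, 5.
For the next term, n = 6, so the run lengths are 6, 13.

QQQQQQGGGGGGGGGGGGG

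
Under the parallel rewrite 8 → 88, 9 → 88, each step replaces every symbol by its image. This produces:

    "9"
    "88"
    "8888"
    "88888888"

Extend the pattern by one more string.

Expanding 88888888: 8→88, 8→88, 8→88, 8→88, 8→88, 8→88, 8→88, 8→88. Concatenated: 88 88 88 88 88 88 88 88.

8888888888888888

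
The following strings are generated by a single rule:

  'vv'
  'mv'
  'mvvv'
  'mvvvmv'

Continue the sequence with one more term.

mvvvmvmvvv

From term 3 onward, concatenate the last term with the second-to-last: mv·vv = mvvv, mvvv·mv = mvvvmv, …
Continuing: mvvvmv · mvvv gives term 5.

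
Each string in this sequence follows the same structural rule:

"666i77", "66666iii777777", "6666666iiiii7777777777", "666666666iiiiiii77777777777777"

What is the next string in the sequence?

Reading off run lengths: 6 runs 3, 5, 7, 9; i runs 1, 3, 5, 7; 7 runs 2, 6, 10, 14 — each is linear in n (n = 1, 2, …).
For the next term, n = 5, so the run lengths are 11, 9, 18.

66666666666iiiiiiiii777777777777777777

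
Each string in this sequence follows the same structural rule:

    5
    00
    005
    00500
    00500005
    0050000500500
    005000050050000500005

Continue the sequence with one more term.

Each term (from the third on) is the previous term followed by the one before it: term 3 = 00·5 = 005.
The next term joins 005000050050000500005 and 0050000500500.

0050000500500005000050050000500500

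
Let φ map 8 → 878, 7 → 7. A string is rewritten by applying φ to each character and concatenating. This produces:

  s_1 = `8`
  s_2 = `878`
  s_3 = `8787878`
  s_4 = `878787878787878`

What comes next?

8787878787878787878787878787878

Replace each of the 15 characters of 878787878787878 in place — 878 7 878 7 878 7 878 7 878 7 878 7 878 7 878 — and concatenate.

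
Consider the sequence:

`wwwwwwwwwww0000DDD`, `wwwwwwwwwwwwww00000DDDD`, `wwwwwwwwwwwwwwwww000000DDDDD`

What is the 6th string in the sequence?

The n-th term is 3n+2 w's then n+1 0's then n D's, where the shown terms are n = 3, 4, 5.
For term 6, n = 8, so the run lengths are 26, 9, 8.

wwwwwwwwwwwwwwwwwwwwwwwwww000000000DDDDDDDD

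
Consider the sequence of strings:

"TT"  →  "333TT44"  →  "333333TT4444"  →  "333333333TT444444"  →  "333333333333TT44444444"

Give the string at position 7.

Each term wraps the previous one in 333 on the left and 44 on the right.
From 333333333333TT44444444, 2 further steps: 333333333333TT44444444 → 333333333333333TT4444444444 → (answer).

333333333333333333TT444444444444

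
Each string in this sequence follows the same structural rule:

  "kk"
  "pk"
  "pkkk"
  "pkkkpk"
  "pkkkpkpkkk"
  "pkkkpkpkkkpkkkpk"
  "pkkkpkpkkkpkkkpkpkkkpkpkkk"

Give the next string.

pkkkpkpkkkpkkkpkpkkkpkpkkkpkkkpkpkkkpkkkpk

Each term (from the third on) is the previous term followed by the one before it: term 3 = pk·kk = pkkk.
The next term joins pkkkpkpkkkpkkkpkpkkkpkpkkk and pkkkpkpkkkpkkkpk.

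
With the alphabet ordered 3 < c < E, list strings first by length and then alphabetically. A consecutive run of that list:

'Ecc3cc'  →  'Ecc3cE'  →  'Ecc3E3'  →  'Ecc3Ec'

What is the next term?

The successor of Ecc3Ec increments the rightmost position that isn't already E and resets every position after it to 3.

Ecc3EE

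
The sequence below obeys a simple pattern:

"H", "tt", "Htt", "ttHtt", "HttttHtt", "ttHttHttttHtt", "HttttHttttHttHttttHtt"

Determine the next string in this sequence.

ttHttHttttHttHttttHttttHttHttttHtt

From term 3 onward, concatenate the second-to-last term with the last: H·tt = Htt, tt·Htt = ttHtt, …
Continuing: ttHttHttttHtt · HttttHttttHttHttttHtt gives term 8.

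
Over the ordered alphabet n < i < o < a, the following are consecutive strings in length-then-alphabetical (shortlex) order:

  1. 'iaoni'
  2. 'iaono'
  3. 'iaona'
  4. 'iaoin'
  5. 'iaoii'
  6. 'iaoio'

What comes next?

iaoia

Find the rightmost character of iaoio below a, bump it to the next letter, and reset everything to its right to n.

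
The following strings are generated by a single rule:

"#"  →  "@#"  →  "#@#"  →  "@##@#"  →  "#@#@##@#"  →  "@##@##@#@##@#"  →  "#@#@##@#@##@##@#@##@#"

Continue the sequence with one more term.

@##@##@#@##@##@#@##@#@##@##@#@##@#

From term 3 onward, concatenate the second-to-last term with the last: #·@# = #@#, @#·#@# = @##@#, …
Continuing: @##@##@#@##@# · #@#@##@#@##@##@#@##@# gives term 8.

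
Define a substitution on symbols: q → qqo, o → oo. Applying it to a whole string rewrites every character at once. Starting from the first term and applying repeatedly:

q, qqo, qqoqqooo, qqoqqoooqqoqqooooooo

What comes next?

Rewriting the 20 symbols of qqoqqoooqqoqqooooooo one by one yields qqo qqo oo qqo qqo oo oo oo qqo qqo oo qqo qqo oo oo oo oo oo oo oo; concatenated:

qqoqqoooqqoqqoooooooqqoqqoooqqoqqooooooooooooooo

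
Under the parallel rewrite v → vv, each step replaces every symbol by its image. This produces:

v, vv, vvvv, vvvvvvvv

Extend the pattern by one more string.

Rewriting each symbol of vvvvvvvv: v→vv, v→vv, v→vv, v→vv, v→vv, v→vv, v→vv, v→vv, which concatenates to vv vv vv vv vv vv vv vv.

vvvvvvvvvvvvvvvv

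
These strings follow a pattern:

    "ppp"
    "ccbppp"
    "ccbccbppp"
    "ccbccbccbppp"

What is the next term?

Each term is the previous one with ccb prepended.
One more step from ccbccbccbppp gives the answer.

ccbccbccbccbppp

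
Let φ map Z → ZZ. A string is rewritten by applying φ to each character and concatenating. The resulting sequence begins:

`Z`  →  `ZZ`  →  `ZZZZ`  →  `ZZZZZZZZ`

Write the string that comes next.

Rewriting each symbol of ZZZZZZZZ: Z→ZZ, Z→ZZ, Z→ZZ, Z→ZZ, Z→ZZ, Z→ZZ, Z→ZZ, Z→ZZ, which concatenates to ZZ ZZ ZZ ZZ ZZ ZZ ZZ ZZ.

ZZZZZZZZZZZZZZZZ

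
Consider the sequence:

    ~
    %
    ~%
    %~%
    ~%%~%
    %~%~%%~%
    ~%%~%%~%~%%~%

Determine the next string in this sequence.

%~%~%%~%~%%~%%~%~%%~%

From term 3 onward, concatenate the second-to-last term with the last: ~·% = ~%, %·~% = %~%, …
So term 8 is %~%~%%~%·~%%~%%~%~%%~%.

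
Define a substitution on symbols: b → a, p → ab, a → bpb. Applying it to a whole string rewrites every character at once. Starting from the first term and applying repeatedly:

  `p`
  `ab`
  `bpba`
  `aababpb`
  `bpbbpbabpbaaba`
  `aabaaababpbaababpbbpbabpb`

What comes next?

Rewriting the 25 symbols of aabaaababpbaababpbbpbabpb one by one yields bpb bpb a bpb bpb bpb a bpb a ab a bpb bpb a bpb a ab a a ab a bpb a ab a; concatenated:

bpbbpbabpbbpbbpbabpbaababpbbpbabpbaabaaababpbaaba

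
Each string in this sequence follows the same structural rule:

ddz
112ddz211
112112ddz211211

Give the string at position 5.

s(k+1) = 112·s(k)·211, so each term gains 112 as a prefix and 211 as a suffix.
From 112112ddz211211, 2 further steps: 112112ddz211211 → 112112112ddz211211211 → (answer).

112112112112ddz211211211211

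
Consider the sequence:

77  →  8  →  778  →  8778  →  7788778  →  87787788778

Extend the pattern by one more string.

Each term (from the third on) is the two preceding terms concatenated in order: term 3 = 77·8 = 778.
The next term joins 7788778 and 87787788778.

778877887787788778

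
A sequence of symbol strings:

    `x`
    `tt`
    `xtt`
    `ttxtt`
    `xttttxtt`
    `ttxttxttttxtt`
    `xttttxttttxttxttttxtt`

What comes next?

ttxttxttttxttxttttxttttxttxttttxtt

This is a Fibonacci-style word recurrence s(k) = s(k−2)·s(k−1): e.g. x·tt = xtt.
So term 8 is ttxttxttttxtt·xttttxttttxttxttttxtt.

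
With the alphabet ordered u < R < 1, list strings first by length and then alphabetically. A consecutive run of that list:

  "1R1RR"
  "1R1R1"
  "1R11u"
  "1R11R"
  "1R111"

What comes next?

11uuu

The successor of 1R111 increments the rightmost position that isn't already 1 and resets every position after it to u.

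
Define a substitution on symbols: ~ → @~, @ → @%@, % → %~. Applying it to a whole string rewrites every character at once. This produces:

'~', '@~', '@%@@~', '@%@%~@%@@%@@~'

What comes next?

Applying the rule to each of the 13 symbols of @%@%~@%@@%@@~ gives the pieces @%@ %~ @%@ %~ @~ @%@ %~ @%@ @%@ %~ @%@ @%@ @~, which concatenate to the answer.

@%@%~@%@%~@~@%@%~@%@@%@%~@%@@%@@~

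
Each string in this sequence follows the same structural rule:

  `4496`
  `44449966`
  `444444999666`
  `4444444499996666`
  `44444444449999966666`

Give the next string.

444444444444999999666666

Each string has the form 4^{2n} 9^{n} 6^{n} (n = 1, 2, …).
For the next term, n = 6, so the run lengths are 12, 6, 6.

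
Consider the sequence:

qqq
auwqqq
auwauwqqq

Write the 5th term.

auwauwauwauwqqq

The strings grow by a fixed prefix auw each time.
From auwauwqqq, 2 further steps: auwauwqqq → auwauwauwqqq → (answer).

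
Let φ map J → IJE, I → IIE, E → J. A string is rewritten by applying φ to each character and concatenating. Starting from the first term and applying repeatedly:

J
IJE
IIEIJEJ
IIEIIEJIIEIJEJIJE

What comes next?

Replace each of the 17 characters of IIEIIEJIIEIJEJIJE in place — IIE IIE J IIE IIE J IJE IIE IIE J IIE IJE J IJE IIE IJE J — and concatenate.

IIEIIEJIIEIIEJIJEIIEIIEJIIEIJEJIJEIIEIJEJ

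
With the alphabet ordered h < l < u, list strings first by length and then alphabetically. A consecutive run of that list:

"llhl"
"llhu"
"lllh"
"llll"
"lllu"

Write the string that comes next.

lluh

The successor of lllu increments the rightmost position that isn't already u and resets every position after it to h.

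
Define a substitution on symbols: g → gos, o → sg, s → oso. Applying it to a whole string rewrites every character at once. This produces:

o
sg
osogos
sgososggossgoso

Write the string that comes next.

osogossgososgosogosgossgosoosogossgososg

Replace each of the 15 characters of sgososggossgoso in place — oso gos sg oso sg oso gos gos sg oso oso gos sg oso sg — and concatenate.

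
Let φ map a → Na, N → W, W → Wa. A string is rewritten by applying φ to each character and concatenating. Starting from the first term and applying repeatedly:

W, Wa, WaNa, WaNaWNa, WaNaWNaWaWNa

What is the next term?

Apply φ to WaNaWNaWaWNa symbol by symbol: W→Wa, a→Na, N→W, a→Na, W→Wa, N→W, a→Na, W→Wa, a→Na, W→Wa, N→W, a→Na; joined: Wa Na W Na Wa W Na Wa Na Wa W Na.

WaNaWNaWaWNaWaNaWaWNa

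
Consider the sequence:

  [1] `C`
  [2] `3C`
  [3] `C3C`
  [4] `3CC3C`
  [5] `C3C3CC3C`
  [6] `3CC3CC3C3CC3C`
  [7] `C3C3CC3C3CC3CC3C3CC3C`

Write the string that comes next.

Each term (from the third on) is the two preceding terms concatenated in order: term 3 = C·3C = C3C.
So term 8 is 3CC3CC3C3CC3C·C3C3CC3C3CC3CC3C3CC3C.

3CC3CC3C3CC3CC3C3CC3C3CC3CC3C3CC3C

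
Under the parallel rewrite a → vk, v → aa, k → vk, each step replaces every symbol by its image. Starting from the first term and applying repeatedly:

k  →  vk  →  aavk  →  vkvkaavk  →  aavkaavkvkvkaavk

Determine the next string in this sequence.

Applying the rule to each of the 16 symbols of aavkaavkvkvkaavk gives the pieces vk vk aa vk vk vk aa vk aa vk aa vk vk vk aa vk, which concatenate to the answer.

vkvkaavkvkvkaavkaavkaavkvkvkaavk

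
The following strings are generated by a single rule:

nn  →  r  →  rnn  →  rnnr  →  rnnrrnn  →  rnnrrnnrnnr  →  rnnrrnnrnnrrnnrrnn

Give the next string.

This is a Fibonacci-style word recurrence s(k) = s(k−1)·s(k−2): e.g. r·nn = rnn.
Continuing: rnnrrnnrnnrrnnrrnn · rnnrrnnrnnr gives term 8.

rnnrrnnrnnrrnnrrnnrnnrrnnrnnr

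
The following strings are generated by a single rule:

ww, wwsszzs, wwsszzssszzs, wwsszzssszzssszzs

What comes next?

The strings grow by a fixed suffix sszzs each time.
Applying this once more to wwsszzssszzssszzs:

wwsszzssszzssszzssszzs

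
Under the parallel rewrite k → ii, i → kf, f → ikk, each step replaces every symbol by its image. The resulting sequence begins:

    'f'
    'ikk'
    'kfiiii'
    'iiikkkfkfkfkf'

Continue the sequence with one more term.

Rewriting the 13 symbols of iiikkkfkfkfkf one by one yields kf kf kf ii ii ii ikk ii ikk ii ikk ii ikk; concatenated:

kfkfkfiiiiiiikkiiikkiiikkiiikk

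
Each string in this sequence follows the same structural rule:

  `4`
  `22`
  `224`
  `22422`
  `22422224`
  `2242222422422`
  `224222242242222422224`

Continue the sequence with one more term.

2242222422422224222242242222422422

From term 3 onward, concatenate the last term with the second-to-last: 22·4 = 224, 224·22 = 22422, …
Continuing: 224222242242222422224 · 2242222422422 gives term 8.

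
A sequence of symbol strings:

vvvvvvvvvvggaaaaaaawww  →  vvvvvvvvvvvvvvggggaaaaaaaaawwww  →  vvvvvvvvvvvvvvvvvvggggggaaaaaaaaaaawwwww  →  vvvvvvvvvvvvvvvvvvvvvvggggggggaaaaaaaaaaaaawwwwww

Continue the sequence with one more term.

vvvvvvvvvvvvvvvvvvvvvvvvvvggggggggggaaaaaaaaaaaaaaawwwwwww

Each string has the form v^{4n+2} g^{2n-2} a^{2n+3} w^{n+1}, where the shown terms are n = 2, 3, 4, 5.
For the next term, n = 6, so the run lengths are 26, 10, 15, 7.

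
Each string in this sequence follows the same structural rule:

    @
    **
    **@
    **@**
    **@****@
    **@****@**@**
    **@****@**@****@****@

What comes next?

Each term (from the third on) is the previous term followed by the one before it: term 3 = **·@ = **@.
So term 8 is **@****@**@****@****@·**@****@**@**.

**@****@**@****@****@**@****@**@**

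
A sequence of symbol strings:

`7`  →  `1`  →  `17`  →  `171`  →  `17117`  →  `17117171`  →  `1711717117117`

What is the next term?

Each term (from the third on) is the previous term followed by the one before it: term 3 = 1·7 = 17.
So term 8 is 1711717117117·17117171.

171171711711717117171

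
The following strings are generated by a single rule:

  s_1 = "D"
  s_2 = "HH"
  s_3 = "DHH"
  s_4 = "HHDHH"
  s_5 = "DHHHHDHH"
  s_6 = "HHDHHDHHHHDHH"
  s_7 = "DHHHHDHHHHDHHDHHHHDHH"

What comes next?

HHDHHDHHHHDHHDHHHHDHHHHDHHDHHHHDHH

This is a Fibonacci-style word recurrence s(k) = s(k−2)·s(k−1): e.g. D·HH = DHH.
The next term joins HHDHHDHHHHDHH and DHHHHDHHHHDHHDHHHHDHH.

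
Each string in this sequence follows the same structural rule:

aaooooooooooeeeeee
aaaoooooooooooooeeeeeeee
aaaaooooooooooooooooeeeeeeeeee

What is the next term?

aaaaaoooooooooooooooooooeeeeeeeeeeee

Reading off run lengths: a runs 2, 3, 4; o runs 10, 13, 16; e runs 6, 8, 10 — each is linear in n, where the shown terms are n = 3, 4, 5.
For the next term, n = 6, so the run lengths are 5, 19, 12.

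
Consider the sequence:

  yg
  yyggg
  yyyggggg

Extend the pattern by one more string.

Reading off run lengths: y runs 1, 2, 3; g runs 1, 3, 5 — each is linear in n (n = 1, 2, …).
For the next term, n = 4, so the run lengths are 4, 7.

yyyyggggggg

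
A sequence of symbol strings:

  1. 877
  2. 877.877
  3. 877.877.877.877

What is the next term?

s(k+1) = s(k)·.·s(k) — each term doubles the last with '.' between the halves.
Doubling 877.877.877.877 with '.' between the halves:

877.877.877.877.877.877.877.877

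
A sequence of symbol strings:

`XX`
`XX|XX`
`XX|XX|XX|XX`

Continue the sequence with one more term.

XX|XX|XX|XX|XX|XX|XX|XX

Each string is two copies of the previous one joined by '|'.
So the next term is two copies of XX|XX|XX|XX with '|' between the halves.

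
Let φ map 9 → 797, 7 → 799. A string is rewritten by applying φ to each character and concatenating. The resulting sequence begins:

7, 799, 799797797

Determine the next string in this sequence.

Rewriting each symbol of 799797797: 7→799, 9→797, 9→797, 7→799, 9→797, 7→799, 7→799, 9→797, 7→799, which concatenates to 799 797 797 799 797 799 799 797 799.

799797797799797799799797799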